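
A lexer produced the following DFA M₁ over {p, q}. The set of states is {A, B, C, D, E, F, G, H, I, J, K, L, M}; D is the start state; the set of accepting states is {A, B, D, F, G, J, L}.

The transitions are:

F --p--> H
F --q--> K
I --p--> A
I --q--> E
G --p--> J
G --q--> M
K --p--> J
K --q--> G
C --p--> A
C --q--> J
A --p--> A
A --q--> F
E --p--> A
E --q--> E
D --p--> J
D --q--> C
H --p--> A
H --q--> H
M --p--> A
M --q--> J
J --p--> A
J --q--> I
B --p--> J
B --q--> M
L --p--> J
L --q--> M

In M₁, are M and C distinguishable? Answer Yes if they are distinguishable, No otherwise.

No

States {B,L} cannot be reached from the start state, so discard them.
Start with accepting vs non-accepting: {A,D,F,G,J} | {C,E,H,I,K,M}.
On input p, block {A,D,F,G,J} splits into {A,D,G,J} and {F}.
On input q, block {A,D,G,J} splits into {D,G,J} and {A}.
Refine {D,G,J} on symbol p: members go to different blocks, giving {D,G} and {J}.
Split {C,E,H,I,K,M} by δ(·,p) → {C,E,H,I,M} and {K}.
On input q, block {C,E,H,I,M} splits into {E,H,I} and {C,M}.
The partition is now stable with 7 blocks: {D,G} | {E,H,I} | {F} | {A} | {J} | {K} | {C,M}.
M and C lie in the same block of the stable partition, so they are equivalent — no string distinguishes them.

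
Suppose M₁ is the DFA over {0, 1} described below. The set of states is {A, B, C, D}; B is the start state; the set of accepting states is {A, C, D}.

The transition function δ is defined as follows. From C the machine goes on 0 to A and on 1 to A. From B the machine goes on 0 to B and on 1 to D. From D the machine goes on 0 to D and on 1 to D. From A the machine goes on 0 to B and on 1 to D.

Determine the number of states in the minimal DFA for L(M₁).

2

First remove the unreachable states {A,C}; 2 states remain.
Initial partition by acceptance: {D} | {B}.
No further refinement is possible. Final partition (2 blocks): {D} | {B}.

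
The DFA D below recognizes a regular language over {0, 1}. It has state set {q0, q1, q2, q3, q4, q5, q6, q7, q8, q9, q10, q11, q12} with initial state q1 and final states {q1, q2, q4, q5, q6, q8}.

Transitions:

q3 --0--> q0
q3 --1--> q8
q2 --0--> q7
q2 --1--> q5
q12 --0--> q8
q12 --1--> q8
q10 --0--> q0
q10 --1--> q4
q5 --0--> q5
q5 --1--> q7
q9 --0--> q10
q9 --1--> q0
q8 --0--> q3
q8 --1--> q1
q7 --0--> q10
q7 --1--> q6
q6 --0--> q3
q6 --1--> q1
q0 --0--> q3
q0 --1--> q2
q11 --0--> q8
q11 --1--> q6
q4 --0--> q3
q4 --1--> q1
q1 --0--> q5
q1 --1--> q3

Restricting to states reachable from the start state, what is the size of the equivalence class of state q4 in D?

4

Reachable states from the start: {q0,q1,q2,q3,q4,q5,q6,q7,q8,q10}. Unreachable: {q9,q11,q12} — drop them.
P0 = {q1,q2,q4,q5,q6,q8} | {q0,q3,q7,q10}.
Refine {q1,q2,q4,q5,q6,q8} on symbol 0: members go to different blocks, giving {q2,q4,q6,q8} and {q1,q5}.
The partition is now stable with 3 blocks: {q2,q4,q6,q8} | {q0,q3,q7,q10} | {q1,q5}.
State q4 belongs to the block {q2,q4,q6,q8}, which has 4 states.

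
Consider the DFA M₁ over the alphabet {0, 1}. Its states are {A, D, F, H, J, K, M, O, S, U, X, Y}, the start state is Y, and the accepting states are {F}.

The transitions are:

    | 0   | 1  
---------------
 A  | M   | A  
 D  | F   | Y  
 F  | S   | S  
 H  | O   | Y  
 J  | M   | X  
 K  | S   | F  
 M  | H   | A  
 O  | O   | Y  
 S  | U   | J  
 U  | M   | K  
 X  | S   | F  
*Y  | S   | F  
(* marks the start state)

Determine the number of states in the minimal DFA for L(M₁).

7

States {D} cannot be reached from the start state, so discard them.
Start with accepting vs non-accepting: {F} | {A,H,J,K,M,O,S,U,X,Y}.
Refine {A,H,J,K,M,O,S,U,X,Y} on symbol 1: members go to different blocks, giving {A,H,J,M,O,S,U} and {K,X,Y}.
Split {A,H,J,M,O,S,U} by δ(·,1) → {H,J,O,U} and {A,M,S}.
On input 0, block {H,J,O,U} splits into {J,U} and {H,O}.
On input 0, block {A,M,S} splits into {A} and {S} and {M}.
Stable partition: {F} | {J,U} | {K,X,Y} | {A} | {H,O} | {S} | {M} — 7 equivalence classes.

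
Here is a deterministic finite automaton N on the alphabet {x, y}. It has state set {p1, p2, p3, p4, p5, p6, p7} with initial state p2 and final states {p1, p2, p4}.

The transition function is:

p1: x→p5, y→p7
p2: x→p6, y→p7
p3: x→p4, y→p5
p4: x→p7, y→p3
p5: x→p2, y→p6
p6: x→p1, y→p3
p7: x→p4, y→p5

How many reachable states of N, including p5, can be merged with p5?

4

Every state is reachable, so we keep all 7.
Initial partition by acceptance: {p1,p2,p4} | {p3,p5,p6,p7}.
Stable partition: {p1,p2,p4} | {p3,p5,p6,p7} — 2 equivalence classes.
The equivalence class containing p5 is {p3,p5,p6,p7}, of size 4.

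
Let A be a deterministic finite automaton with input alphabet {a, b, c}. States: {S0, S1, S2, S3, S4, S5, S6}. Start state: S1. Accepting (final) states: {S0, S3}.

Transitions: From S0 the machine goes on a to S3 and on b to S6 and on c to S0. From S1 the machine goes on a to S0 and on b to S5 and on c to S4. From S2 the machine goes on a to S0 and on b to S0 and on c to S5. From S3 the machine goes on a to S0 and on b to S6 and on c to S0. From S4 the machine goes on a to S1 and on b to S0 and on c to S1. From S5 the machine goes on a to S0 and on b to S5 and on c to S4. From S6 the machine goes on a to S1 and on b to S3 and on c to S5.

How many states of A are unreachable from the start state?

Starting at S1 and following transitions, the reachable set is {S0, S1, S3, S4, S5, S6}. That leaves S2 unreachable — 1 in total.

1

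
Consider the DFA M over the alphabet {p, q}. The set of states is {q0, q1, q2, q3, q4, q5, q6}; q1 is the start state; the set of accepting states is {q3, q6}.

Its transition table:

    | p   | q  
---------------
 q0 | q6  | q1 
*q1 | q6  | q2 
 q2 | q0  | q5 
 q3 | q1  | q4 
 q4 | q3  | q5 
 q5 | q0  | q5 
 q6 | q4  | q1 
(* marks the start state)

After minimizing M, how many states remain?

4

P0 = {q3,q6} | {q0,q1,q2,q4,q5}.
Split {q0,q1,q2,q4,q5} by δ(·,p) → {q0,q1,q4} and {q2,q5}.
Split {q0,q1,q4} by δ(·,q) → {q1,q4} and {q0}.
The partition is now stable with 4 blocks: {q3,q6} | {q1,q4} | {q2,q5} | {q0}.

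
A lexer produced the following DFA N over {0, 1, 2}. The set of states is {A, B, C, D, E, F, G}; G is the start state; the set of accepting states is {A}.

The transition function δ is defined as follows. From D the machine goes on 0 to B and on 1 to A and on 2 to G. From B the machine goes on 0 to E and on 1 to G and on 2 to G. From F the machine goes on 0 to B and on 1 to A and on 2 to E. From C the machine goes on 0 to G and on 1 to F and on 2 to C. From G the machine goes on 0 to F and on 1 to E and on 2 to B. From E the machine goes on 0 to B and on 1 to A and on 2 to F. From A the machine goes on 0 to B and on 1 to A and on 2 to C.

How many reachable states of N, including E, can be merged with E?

First remove the unreachable states {D}; 6 states remain.
Initial partition by acceptance: {A} | {B,C,E,F,G}.
Split {B,C,E,F,G} by δ(·,1) → {B,C,G} and {E,F}.
Split {B,C,G} by δ(·,0) → {B,G} and {C}.
On input 1, block {B,G} splits into {B} and {G}.
Stable partition: {A} | {B} | {E,F} | {C} | {G} — 5 equivalence classes.
State E belongs to the block {E,F}, which has 2 states.

2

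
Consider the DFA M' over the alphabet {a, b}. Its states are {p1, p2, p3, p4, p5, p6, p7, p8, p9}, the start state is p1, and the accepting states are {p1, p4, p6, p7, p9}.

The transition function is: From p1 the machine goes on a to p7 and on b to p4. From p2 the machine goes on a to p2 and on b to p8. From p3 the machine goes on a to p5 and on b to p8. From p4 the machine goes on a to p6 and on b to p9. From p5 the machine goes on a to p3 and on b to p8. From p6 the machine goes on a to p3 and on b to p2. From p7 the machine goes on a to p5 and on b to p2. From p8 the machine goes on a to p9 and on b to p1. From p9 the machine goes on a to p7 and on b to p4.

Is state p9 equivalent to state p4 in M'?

Yes

Initial partition by acceptance: {p1,p4,p6,p7,p9} | {p2,p3,p5,p8}.
Split {p1,p4,p6,p7,p9} by δ(·,a) → {p1,p4,p9} and {p6,p7}.
Refine {p2,p3,p5,p8} on symbol a: members go to different blocks, giving {p2,p3,p5} and {p8}.
The partition is now stable with 4 blocks: {p1,p4,p9} | {p2,p3,p5} | {p6,p7} | {p8}.
p9 and p4 lie in the same block of the stable partition, so they are equivalent — no string distinguishes them.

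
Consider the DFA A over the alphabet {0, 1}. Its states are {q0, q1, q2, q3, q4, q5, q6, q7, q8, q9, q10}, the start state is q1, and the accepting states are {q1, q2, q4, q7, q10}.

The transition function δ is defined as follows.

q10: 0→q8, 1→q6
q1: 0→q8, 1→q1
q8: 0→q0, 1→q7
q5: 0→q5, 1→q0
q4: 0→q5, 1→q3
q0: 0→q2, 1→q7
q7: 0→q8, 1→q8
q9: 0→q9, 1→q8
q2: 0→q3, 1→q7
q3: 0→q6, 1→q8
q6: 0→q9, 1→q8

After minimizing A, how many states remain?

First remove the unreachable states {q4,q5,q10}; 8 states remain.
Start with accepting vs non-accepting: {q1,q2,q7} | {q0,q3,q6,q8,q9}.
Split {q1,q2,q7} by δ(·,1) → {q1,q2} and {q7}.
Split {q1,q2} by δ(·,1) → {q1} and {q2}.
Refine {q0,q3,q6,q8,q9} on symbol 0: members go to different blocks, giving {q3,q6,q8,q9} and {q0}.
Split {q3,q6,q8,q9} by δ(·,0) → {q3,q6,q9} and {q8}.
The partition is now stable with 6 blocks: {q1} | {q3,q6,q9} | {q7} | {q2} | {q0} | {q8}.

6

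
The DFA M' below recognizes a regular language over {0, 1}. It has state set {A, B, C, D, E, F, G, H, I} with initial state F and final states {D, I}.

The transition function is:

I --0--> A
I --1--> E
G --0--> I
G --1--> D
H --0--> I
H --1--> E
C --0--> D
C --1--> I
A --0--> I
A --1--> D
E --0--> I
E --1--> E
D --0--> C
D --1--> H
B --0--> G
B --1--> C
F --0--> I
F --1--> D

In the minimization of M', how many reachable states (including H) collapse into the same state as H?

2

States {B,G} cannot be reached from the start state, so discard them.
Initial partition by acceptance: {D,I} | {A,C,E,F,H}.
On input 1, block {A,C,E,F,H} splits into {A,C,F} and {E,H}.
No further refinement is possible. Final partition (3 blocks): {D,I} | {A,C,F} | {E,H}.
State H belongs to the block {E,H}, which has 2 states.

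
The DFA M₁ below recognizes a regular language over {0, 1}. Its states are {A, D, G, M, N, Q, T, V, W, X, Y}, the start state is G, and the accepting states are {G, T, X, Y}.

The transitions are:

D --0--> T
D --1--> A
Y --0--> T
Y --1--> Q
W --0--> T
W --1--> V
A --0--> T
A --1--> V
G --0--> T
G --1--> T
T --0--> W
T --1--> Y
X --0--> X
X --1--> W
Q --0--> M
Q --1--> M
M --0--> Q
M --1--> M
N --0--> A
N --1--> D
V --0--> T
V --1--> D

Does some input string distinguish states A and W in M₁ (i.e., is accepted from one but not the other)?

First remove the unreachable states {N,X}; 9 states remain.
Start with accepting vs non-accepting: {G,T,Y} | {A,D,M,Q,V,W}.
Split {G,T,Y} by δ(·,0) → {G,Y} and {T}.
Split {G,Y} by δ(·,1) → {G} and {Y}.
Split {A,D,M,Q,V,W} by δ(·,0) → {A,D,V,W} and {M,Q}.
No further refinement is possible. Final partition (5 blocks): {G} | {A,D,V,W} | {T} | {Y} | {M,Q}.
A and W lie in the same block of the stable partition, so they are equivalent — no string distinguishes them.

No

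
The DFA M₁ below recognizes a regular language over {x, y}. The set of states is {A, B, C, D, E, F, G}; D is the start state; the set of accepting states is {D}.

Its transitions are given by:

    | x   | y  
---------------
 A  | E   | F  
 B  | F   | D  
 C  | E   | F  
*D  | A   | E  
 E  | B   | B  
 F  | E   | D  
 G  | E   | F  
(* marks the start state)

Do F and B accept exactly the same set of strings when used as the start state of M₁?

Reachable states from the start: {A,B,D,E,F}. Unreachable: {C,G} — drop them.
P0 = {D} | {A,B,E,F}.
On input y, block {A,B,E,F} splits into {A,E} and {B,F}.
Split {A,E} by δ(·,x) → {A} and {E}.
Split {B,F} by δ(·,x) → {B} and {F}.
Stable partition: {D} | {A} | {B} | {E} | {F} — 5 equivalence classes.
F and B end up in different blocks, so they are distinguishable. For instance, the string 'xy' is accepted from only B.

No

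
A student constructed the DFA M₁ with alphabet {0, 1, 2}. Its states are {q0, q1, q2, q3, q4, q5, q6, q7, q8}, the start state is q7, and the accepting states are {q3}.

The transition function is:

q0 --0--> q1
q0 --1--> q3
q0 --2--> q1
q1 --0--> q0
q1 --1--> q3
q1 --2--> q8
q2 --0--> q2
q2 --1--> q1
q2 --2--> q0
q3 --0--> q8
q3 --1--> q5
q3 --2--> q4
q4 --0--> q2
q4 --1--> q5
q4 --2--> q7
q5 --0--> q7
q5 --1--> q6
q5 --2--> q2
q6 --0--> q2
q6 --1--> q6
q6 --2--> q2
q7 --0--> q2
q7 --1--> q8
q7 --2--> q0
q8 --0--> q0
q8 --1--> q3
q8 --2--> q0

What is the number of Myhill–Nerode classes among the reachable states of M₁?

4

Every state is reachable, so we keep all 9.
Start with accepting vs non-accepting: {q3} | {q0,q1,q2,q4,q5,q6,q7,q8}.
Refine {q0,q1,q2,q4,q5,q6,q7,q8} on symbol 1: members go to different blocks, giving {q2,q4,q5,q6,q7} and {q0,q1,q8}.
On input 1, block {q2,q4,q5,q6,q7} splits into {q4,q5,q6} and {q2,q7}.
Stable partition: {q3} | {q4,q5,q6} | {q0,q1,q8} | {q2,q7} — 4 equivalence classes.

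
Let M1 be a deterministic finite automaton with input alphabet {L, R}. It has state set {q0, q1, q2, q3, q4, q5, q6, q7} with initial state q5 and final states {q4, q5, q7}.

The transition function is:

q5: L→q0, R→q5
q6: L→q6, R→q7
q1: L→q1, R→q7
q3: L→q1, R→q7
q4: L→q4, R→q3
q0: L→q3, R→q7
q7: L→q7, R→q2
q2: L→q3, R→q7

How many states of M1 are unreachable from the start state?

2

No path from q5 leads to q4, q6; the other 6 states are all reachable.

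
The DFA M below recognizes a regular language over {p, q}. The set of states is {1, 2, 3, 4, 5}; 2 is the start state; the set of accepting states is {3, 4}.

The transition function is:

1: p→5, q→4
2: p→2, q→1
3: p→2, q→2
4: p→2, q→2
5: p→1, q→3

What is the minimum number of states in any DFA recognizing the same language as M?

All states are reachable from the start state.
P0 = {3,4} | {1,2,5}.
Refine {1,2,5} on symbol q: members go to different blocks, giving {1,5} and {2}.
The partition is now stable with 3 blocks: {3,4} | {1,5} | {2}.

3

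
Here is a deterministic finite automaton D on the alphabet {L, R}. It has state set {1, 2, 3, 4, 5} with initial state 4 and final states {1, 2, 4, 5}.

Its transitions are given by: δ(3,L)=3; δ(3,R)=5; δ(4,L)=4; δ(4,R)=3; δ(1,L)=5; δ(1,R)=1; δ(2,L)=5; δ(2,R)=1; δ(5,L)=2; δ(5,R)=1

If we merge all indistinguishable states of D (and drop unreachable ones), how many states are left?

3

Every state is reachable, so we keep all 5.
Start with accepting vs non-accepting: {1,2,4,5} | {3}.
Split {1,2,4,5} by δ(·,R) → {1,2,5} and {4}.
The partition is now stable with 3 blocks: {1,2,5} | {3} | {4}.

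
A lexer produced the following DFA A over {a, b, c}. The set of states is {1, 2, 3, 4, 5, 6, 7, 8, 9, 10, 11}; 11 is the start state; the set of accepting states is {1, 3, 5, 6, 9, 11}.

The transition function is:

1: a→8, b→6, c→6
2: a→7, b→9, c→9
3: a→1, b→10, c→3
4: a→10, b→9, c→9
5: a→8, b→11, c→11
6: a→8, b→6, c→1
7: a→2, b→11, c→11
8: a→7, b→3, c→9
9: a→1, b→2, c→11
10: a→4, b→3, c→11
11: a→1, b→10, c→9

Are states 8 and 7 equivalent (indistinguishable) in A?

Yes

States {5} cannot be reached from the start state, so discard them.
Start with accepting vs non-accepting: {1,3,6,9,11} | {2,4,7,8,10}.
Refine {1,3,6,9,11} on symbol a: members go to different blocks, giving {3,9,11} and {1,6}.
The partition is now stable with 3 blocks: {3,9,11} | {2,4,7,8,10} | {1,6}.
8 and 7 lie in the same block of the stable partition, so they are equivalent — no string distinguishes them.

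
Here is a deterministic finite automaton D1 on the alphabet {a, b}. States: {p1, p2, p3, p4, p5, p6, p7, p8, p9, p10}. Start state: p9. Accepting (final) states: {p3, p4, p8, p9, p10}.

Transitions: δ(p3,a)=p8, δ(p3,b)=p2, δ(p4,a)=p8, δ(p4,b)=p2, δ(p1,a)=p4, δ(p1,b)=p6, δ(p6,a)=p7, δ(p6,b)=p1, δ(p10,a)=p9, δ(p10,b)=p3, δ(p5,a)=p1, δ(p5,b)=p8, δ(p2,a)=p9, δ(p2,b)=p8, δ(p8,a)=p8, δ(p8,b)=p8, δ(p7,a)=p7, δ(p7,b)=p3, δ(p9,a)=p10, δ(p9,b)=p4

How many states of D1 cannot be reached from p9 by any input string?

4

No path from p9 leads to p1, p5, p6, p7; the other 6 states are all reachable.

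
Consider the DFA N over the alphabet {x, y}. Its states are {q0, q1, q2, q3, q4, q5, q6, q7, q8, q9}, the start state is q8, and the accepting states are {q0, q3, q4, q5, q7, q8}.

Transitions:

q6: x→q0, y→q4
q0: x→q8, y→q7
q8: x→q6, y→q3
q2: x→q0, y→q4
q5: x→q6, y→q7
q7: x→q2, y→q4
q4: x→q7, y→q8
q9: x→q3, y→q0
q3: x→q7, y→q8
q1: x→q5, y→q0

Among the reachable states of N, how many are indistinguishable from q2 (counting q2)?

First remove the unreachable states {q1,q5,q9}; 7 states remain.
P0 = {q0,q3,q4,q7,q8} | {q2,q6}.
Split {q0,q3,q4,q7,q8} by δ(·,x) → {q0,q3,q4} and {q7,q8}.
No further refinement is possible. Final partition (3 blocks): {q0,q3,q4} | {q2,q6} | {q7,q8}.
The equivalence class containing q2 is {q2,q6}, of size 2.

2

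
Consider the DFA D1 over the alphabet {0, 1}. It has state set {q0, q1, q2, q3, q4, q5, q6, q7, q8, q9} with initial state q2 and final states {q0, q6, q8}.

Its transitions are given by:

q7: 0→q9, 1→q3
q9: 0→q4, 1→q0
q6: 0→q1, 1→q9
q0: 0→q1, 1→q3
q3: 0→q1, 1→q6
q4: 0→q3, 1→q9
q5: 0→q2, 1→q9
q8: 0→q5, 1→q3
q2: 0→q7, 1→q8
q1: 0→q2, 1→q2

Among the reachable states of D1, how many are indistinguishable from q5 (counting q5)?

4

Every state is reachable, so we keep all 10.
Start with accepting vs non-accepting: {q0,q6,q8} | {q1,q2,q3,q4,q5,q7,q9}.
Refine {q1,q2,q3,q4,q5,q7,q9} on symbol 1: members go to different blocks, giving {q1,q4,q5,q7} and {q2,q3,q9}.
No further refinement is possible. Final partition (3 blocks): {q0,q6,q8} | {q1,q4,q5,q7} | {q2,q3,q9}.
The equivalence class containing q5 is {q1,q4,q5,q7}, of size 4.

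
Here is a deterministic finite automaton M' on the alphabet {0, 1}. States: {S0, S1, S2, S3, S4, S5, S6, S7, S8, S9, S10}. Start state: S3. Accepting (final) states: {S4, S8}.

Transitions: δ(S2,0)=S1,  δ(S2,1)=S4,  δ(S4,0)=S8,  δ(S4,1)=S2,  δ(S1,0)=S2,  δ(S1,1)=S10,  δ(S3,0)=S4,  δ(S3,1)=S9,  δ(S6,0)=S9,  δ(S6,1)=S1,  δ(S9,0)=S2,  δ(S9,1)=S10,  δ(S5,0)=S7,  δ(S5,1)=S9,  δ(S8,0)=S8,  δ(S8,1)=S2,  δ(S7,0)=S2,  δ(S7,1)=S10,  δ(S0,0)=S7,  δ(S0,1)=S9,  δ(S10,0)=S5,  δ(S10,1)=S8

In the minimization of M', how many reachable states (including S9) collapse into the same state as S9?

3

States {S0,S6} cannot be reached from the start state, so discard them.
Initial partition by acceptance: {S4,S8} | {S1,S2,S3,S5,S7,S9,S10}.
Split {S1,S2,S3,S5,S7,S9,S10} by δ(·,0) → {S1,S2,S5,S7,S9,S10} and {S3}.
On input 1, block {S1,S2,S5,S7,S9,S10} splits into {S1,S5,S7,S9} and {S2,S10}.
On input 0, block {S1,S5,S7,S9} splits into {S1,S7,S9} and {S5}.
Split {S2,S10} by δ(·,0) → {S2} and {S10}.
Stable partition: {S4,S8} | {S1,S7,S9} | {S3} | {S2} | {S5} | {S10} — 6 equivalence classes.
State S9 belongs to the block {S1,S7,S9}, which has 3 states.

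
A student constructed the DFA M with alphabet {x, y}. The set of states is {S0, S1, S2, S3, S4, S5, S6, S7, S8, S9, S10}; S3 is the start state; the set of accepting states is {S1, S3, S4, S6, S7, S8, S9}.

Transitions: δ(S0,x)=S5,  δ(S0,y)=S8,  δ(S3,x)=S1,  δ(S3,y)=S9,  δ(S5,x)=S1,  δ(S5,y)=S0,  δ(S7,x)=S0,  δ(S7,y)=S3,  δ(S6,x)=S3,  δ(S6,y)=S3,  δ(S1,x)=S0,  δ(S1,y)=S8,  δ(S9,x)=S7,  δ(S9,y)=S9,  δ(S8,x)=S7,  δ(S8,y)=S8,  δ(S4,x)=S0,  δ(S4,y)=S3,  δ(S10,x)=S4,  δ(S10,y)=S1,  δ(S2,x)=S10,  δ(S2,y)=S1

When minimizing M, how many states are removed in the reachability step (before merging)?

4

Starting at S3 and following transitions, the reachable set is {S0, S1, S3, S5, S7, S8, S9}. That leaves S2, S4, S6, S10 unreachable — 4 in total.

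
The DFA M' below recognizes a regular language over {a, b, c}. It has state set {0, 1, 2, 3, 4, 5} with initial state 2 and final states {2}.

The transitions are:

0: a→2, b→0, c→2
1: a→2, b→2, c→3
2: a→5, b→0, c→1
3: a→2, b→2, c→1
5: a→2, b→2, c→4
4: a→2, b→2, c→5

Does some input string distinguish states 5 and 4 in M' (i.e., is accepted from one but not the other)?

All states are reachable from the start state.
Start with accepting vs non-accepting: {2} | {0,1,3,4,5}.
On input b, block {0,1,3,4,5} splits into {1,3,4,5} and {0}.
No further refinement is possible. Final partition (3 blocks): {2} | {1,3,4,5} | {0}.
5 and 4 lie in the same block of the stable partition, so they are equivalent — no string distinguishes them.

No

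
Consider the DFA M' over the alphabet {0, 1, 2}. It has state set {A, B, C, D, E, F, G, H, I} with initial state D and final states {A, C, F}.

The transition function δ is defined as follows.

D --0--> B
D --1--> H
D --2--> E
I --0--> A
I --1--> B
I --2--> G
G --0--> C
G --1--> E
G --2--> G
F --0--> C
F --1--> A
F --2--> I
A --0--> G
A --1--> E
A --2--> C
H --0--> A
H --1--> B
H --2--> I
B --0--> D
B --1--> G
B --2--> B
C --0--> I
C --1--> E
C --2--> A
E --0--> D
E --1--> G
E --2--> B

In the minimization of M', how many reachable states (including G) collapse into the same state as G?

States {F} cannot be reached from the start state, so discard them.
Start with accepting vs non-accepting: {A,C} | {B,D,E,G,H,I}.
Split {B,D,E,G,H,I} by δ(·,0) → {B,D,E} and {G,H,I}.
No further refinement is possible. Final partition (3 blocks): {A,C} | {B,D,E} | {G,H,I}.
State G belongs to the block {G,H,I}, which has 3 states.

3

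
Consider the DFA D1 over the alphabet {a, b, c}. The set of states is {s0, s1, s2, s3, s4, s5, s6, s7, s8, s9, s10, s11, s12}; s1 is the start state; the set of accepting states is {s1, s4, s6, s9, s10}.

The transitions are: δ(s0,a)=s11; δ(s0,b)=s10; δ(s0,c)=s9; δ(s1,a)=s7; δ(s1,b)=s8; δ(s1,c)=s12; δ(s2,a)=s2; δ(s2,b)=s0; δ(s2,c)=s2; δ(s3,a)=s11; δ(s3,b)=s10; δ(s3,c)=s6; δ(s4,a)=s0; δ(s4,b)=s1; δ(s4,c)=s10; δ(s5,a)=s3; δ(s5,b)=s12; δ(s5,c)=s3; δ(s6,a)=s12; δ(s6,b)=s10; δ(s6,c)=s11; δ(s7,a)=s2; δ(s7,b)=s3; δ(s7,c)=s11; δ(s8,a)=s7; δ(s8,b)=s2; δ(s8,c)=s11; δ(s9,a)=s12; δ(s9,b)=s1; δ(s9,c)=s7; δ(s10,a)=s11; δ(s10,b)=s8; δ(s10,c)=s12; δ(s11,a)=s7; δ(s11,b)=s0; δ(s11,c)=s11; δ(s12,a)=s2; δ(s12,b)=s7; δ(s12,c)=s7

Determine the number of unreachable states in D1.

2

No path from s1 leads to s4, s5; the other 11 states are all reachable.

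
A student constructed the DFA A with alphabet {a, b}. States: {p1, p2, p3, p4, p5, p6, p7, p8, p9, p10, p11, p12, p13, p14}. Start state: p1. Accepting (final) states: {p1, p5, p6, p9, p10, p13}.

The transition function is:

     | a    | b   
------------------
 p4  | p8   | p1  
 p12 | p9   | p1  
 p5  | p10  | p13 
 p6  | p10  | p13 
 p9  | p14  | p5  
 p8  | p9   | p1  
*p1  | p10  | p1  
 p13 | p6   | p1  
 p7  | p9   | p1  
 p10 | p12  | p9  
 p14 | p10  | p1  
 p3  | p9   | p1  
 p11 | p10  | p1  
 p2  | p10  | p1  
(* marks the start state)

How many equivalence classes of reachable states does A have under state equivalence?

7

First remove the unreachable states {p2,p3,p4,p7,p8,p11}; 8 states remain.
P0 = {p1,p5,p6,p9,p10,p13} | {p12,p14}.
Split {p1,p5,p6,p9,p10,p13} by δ(·,a) → {p1,p5,p6,p13} and {p9,p10}.
Split {p1,p5,p6,p13} by δ(·,a) → {p1,p5,p6} and {p13}.
On input b, block {p1,p5,p6} splits into {p5,p6} and {p1}.
Split {p9,p10} by δ(·,b) → {p9} and {p10}.
On input a, block {p12,p14} splits into {p12} and {p14}.
The partition is now stable with 7 blocks: {p5,p6} | {p12} | {p9} | {p13} | {p1} | {p10} | {p14}.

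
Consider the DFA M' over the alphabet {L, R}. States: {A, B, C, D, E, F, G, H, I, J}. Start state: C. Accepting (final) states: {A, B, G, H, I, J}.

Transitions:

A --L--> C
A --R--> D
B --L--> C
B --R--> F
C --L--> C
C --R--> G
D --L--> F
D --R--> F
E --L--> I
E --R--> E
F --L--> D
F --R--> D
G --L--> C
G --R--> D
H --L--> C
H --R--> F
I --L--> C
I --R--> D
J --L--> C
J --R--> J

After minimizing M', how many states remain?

3

Reachable states from the start: {C,D,F,G}. Unreachable: {A,B,E,H,I,J} — drop them.
Start with accepting vs non-accepting: {G} | {C,D,F}.
Refine {C,D,F} on symbol R: members go to different blocks, giving {D,F} and {C}.
The partition is now stable with 3 blocks: {G} | {D,F} | {C}.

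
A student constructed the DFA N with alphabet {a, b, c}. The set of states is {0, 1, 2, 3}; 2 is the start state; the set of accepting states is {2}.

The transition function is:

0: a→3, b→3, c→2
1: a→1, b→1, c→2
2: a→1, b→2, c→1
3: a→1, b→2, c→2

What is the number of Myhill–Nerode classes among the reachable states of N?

2

States {0,3} cannot be reached from the start state, so discard them.
Initial partition by acceptance: {2} | {1}.
Stable partition: {2} | {1} — 2 equivalence classes.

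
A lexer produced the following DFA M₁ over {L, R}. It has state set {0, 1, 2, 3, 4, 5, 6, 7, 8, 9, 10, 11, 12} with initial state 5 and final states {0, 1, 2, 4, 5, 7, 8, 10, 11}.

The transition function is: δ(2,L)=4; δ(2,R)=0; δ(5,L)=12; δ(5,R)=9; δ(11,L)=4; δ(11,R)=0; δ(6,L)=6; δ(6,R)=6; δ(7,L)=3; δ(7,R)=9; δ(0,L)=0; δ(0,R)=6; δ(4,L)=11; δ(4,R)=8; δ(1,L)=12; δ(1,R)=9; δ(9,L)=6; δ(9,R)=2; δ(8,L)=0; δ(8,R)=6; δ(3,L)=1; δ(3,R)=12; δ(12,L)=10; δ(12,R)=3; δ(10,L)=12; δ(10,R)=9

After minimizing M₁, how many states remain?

States {7} cannot be reached from the start state, so discard them.
Start with accepting vs non-accepting: {0,1,2,4,5,8,10,11} | {3,6,9,12}.
Refine {0,1,2,4,5,8,10,11} on symbol L: members go to different blocks, giving {0,2,4,8,11} and {1,5,10}.
Split {0,2,4,8,11} by δ(·,R) → {2,4,11} and {0,8}.
On input L, block {3,6,9,12} splits into {3,12} and {6,9}.
Refine {6,9} on symbol R: members go to different blocks, giving {6} and {9}.
No further refinement is possible. Final partition (6 blocks): {2,4,11} | {3,12} | {1,5,10} | {0,8} | {6} | {9}.

6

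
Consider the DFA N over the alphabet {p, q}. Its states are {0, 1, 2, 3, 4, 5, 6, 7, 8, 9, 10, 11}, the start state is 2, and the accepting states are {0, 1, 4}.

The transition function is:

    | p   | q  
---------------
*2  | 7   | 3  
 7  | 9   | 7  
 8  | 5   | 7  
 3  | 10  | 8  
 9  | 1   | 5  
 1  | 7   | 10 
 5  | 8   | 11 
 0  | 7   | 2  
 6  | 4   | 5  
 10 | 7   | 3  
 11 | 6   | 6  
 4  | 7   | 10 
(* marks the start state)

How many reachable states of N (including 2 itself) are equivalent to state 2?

2

Reachable states from the start: {1,2,3,4,5,6,7,8,9,10,11}. Unreachable: {0} — drop them.
Start with accepting vs non-accepting: {1,4} | {2,3,5,6,7,8,9,10,11}.
Split {2,3,5,6,7,8,9,10,11} by δ(·,p) → {2,3,5,7,8,10,11} and {6,9}.
Refine {2,3,5,7,8,10,11} on symbol p: members go to different blocks, giving {2,3,5,8,10} and {7,11}.
On input p, block {2,3,5,8,10} splits into {3,5,8} and {2,10}.
Split {3,5,8} by δ(·,p) → {5,8} and {3}.
Split {7,11} by δ(·,q) → {7} and {11}.
On input q, block {5,8} splits into {5} and {8}.
Stable partition: {1,4} | {5} | {6,9} | {7} | {2,10} | {3} | {11} | {8} — 8 equivalence classes.
The equivalence class containing 2 is {2,10}, of size 2.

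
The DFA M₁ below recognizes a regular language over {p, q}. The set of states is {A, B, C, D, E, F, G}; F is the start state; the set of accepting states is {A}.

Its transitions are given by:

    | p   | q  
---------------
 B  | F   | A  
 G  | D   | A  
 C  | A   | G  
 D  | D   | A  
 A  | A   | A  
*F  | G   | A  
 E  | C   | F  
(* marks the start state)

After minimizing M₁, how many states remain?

2

States {B,C,E} cannot be reached from the start state, so discard them.
Initial partition by acceptance: {A} | {D,F,G}.
No further refinement is possible. Final partition (2 blocks): {A} | {D,F,G}.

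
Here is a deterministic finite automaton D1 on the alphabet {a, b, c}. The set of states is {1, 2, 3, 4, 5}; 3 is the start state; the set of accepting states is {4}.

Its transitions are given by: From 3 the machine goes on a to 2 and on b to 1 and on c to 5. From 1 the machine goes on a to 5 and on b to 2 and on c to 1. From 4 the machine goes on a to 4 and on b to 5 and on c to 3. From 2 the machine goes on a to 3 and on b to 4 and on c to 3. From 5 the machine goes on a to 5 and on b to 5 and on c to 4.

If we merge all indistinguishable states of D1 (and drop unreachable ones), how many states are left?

5

Every state is reachable, so we keep all 5.
P0 = {4} | {1,2,3,5}.
On input b, block {1,2,3,5} splits into {1,3,5} and {2}.
Split {1,3,5} by δ(·,a) → {1,5} and {3}.
Refine {1,5} on symbol b: members go to different blocks, giving {1} and {5}.
No further refinement is possible. Final partition (5 blocks): {4} | {1} | {2} | {3} | {5}.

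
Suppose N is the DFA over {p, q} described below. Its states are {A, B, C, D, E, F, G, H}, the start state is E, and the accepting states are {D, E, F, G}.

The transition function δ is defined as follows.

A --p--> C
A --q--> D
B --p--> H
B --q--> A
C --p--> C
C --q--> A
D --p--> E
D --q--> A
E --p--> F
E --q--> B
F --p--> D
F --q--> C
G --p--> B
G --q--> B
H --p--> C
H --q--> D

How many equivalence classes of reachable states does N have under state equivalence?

6

First remove the unreachable states {G}; 7 states remain.
Initial partition by acceptance: {D,E,F} | {A,B,C,H}.
On input q, block {A,B,C,H} splits into {A,H} and {B,C}.
On input q, block {D,E,F} splits into {E,F} and {D}.
On input p, block {E,F} splits into {E} and {F}.
On input p, block {B,C} splits into {B} and {C}.
No further refinement is possible. Final partition (6 blocks): {E} | {A,H} | {B} | {D} | {F} | {C}.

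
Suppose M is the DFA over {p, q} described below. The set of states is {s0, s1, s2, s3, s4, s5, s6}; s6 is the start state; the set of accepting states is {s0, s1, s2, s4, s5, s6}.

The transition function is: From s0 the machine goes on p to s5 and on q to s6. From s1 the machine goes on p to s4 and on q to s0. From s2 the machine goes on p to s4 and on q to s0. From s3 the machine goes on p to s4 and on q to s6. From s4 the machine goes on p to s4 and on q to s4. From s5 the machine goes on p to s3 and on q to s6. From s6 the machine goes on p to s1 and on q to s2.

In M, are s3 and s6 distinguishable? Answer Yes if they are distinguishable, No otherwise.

Every state is reachable, so we keep all 7.
P0 = {s0,s1,s2,s4,s5,s6} | {s3}.
Split {s0,s1,s2,s4,s5,s6} by δ(·,p) → {s0,s1,s2,s4,s6} and {s5}.
Refine {s0,s1,s2,s4,s6} on symbol p: members go to different blocks, giving {s1,s2,s4,s6} and {s0}.
Refine {s1,s2,s4,s6} on symbol q: members go to different blocks, giving {s1,s2} and {s4,s6}.
Refine {s4,s6} on symbol p: members go to different blocks, giving {s4} and {s6}.
No further refinement is possible. Final partition (6 blocks): {s1,s2} | {s3} | {s5} | {s0} | {s4} | {s6}.
s3 and s6 end up in different blocks, so they are distinguishable. For instance, the string 'ε' is accepted from only s6.

Yes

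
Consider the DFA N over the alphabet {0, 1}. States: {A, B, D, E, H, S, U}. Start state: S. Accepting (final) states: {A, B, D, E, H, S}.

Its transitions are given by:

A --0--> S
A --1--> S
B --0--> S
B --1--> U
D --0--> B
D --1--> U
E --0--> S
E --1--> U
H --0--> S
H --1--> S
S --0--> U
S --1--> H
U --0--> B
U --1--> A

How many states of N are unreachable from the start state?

No path from S leads to D, E; the other 5 states are all reachable.

2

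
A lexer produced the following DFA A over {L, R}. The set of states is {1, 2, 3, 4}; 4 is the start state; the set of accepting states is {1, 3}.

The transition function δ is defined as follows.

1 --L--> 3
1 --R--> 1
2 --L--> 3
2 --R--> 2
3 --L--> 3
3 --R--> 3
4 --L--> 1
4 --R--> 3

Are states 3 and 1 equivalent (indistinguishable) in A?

Yes

Reachable states from the start: {1,3,4}. Unreachable: {2} — drop them.
Initial partition by acceptance: {1,3} | {4}.
The partition is now stable with 2 blocks: {1,3} | {4}.
3 and 1 lie in the same block of the stable partition, so they are equivalent — no string distinguishes them.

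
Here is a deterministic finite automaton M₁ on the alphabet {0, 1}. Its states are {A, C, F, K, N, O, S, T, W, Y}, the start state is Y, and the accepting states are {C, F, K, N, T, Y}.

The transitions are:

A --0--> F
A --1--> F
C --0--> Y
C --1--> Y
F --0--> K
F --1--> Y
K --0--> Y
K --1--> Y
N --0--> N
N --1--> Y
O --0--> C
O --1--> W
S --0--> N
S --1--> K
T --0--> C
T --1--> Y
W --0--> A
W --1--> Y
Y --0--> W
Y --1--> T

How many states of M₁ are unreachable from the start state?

BFS from Y reaches {A, C, F, K, T, W, Y}; the 3 state(s) N, O, S are never visited.

3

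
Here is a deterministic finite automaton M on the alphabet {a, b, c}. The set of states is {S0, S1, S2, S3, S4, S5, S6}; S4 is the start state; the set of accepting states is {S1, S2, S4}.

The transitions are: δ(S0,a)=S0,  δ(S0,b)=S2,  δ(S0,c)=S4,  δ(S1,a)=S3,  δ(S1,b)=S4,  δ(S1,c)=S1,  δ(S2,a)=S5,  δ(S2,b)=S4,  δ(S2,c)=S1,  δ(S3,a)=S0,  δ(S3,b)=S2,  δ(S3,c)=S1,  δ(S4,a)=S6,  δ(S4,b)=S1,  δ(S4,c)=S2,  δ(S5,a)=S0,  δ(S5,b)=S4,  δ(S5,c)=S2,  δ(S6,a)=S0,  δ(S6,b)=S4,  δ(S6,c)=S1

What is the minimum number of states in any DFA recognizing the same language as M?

All states are reachable from the start state.
Start with accepting vs non-accepting: {S1,S2,S4} | {S0,S3,S5,S6}.
No further refinement is possible. Final partition (2 blocks): {S1,S2,S4} | {S0,S3,S5,S6}.

2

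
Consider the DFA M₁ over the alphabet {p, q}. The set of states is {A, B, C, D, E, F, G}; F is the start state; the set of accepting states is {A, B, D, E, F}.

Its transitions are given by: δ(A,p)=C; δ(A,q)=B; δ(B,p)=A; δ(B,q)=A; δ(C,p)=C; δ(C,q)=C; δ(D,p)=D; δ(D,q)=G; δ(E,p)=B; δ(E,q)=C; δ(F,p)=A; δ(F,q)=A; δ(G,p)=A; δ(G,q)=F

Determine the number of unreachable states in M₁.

Starting at F and following transitions, the reachable set is {A, B, C, F}. That leaves D, E, G unreachable — 3 in total.

3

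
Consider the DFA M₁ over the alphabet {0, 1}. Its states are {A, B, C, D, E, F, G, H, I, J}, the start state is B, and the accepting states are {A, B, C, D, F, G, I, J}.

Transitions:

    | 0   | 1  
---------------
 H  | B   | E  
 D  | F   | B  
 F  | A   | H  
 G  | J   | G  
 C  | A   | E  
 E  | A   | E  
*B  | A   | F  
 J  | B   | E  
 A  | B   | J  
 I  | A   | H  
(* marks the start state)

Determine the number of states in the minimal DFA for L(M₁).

3

States {C,D,G,I} cannot be reached from the start state, so discard them.
P0 = {A,B,F,J} | {E,H}.
On input 1, block {A,B,F,J} splits into {A,B} and {F,J}.
Stable partition: {A,B} | {E,H} | {F,J} — 3 equivalence classes.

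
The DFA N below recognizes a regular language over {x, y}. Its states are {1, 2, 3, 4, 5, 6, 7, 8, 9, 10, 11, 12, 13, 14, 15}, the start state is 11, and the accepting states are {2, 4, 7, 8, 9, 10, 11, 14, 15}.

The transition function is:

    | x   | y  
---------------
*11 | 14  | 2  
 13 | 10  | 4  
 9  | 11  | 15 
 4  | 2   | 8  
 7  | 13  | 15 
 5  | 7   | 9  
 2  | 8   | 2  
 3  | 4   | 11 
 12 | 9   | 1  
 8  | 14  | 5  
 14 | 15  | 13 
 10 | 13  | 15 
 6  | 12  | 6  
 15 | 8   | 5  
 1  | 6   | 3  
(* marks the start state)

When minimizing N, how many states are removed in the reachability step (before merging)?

Starting at 11 and following transitions, the reachable set is {2, 4, 5, 7, 8, 9, 10, 11, 13, 14, 15}. That leaves 1, 3, 6, 12 unreachable — 4 in total.

4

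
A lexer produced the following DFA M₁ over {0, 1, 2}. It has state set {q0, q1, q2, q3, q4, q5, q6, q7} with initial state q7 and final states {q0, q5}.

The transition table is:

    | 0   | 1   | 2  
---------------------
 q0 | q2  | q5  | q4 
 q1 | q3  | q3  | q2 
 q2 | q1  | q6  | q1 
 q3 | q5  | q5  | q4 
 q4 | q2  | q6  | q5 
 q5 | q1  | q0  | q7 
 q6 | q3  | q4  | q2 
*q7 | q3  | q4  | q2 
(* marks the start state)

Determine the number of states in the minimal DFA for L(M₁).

7

Initial partition by acceptance: {q0,q5} | {q1,q2,q3,q4,q6,q7}.
Refine {q1,q2,q3,q4,q6,q7} on symbol 0: members go to different blocks, giving {q1,q2,q4,q6,q7} and {q3}.
Refine {q1,q2,q4,q6,q7} on symbol 0: members go to different blocks, giving {q1,q6,q7} and {q2,q4}.
Split {q0,q5} by δ(·,0) → {q0} and {q5}.
On input 1, block {q1,q6,q7} splits into {q6,q7} and {q1}.
Split {q2,q4} by δ(·,0) → {q2} and {q4}.
The partition is now stable with 7 blocks: {q0} | {q6,q7} | {q3} | {q2} | {q5} | {q1} | {q4}.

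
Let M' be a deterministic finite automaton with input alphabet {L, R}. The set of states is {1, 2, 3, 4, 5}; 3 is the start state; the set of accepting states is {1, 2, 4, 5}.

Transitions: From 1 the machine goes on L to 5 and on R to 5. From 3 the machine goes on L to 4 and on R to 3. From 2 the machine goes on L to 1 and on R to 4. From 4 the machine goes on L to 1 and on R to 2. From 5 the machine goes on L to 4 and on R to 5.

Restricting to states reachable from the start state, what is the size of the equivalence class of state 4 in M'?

4

P0 = {1,2,4,5} | {3}.
No further refinement is possible. Final partition (2 blocks): {1,2,4,5} | {3}.
The equivalence class containing 4 is {1,2,4,5}, of size 4.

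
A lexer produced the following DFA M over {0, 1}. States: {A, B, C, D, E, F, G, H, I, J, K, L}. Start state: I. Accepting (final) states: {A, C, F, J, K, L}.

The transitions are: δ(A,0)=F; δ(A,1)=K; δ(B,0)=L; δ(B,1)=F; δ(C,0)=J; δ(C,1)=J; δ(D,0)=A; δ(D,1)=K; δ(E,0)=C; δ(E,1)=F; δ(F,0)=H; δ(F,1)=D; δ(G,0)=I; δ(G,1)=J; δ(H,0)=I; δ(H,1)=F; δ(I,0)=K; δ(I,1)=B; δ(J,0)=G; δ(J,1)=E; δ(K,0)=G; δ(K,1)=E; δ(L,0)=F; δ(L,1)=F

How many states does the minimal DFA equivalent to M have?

P0 = {A,C,F,J,K,L} | {B,D,E,G,H,I}.
On input 0, block {A,C,F,J,K,L} splits into {A,C,L} and {F,J,K}.
On input 0, block {B,D,E,G,H,I} splits into {B,D,E} and {G,H} and {I}.
No further refinement is possible. Final partition (5 blocks): {A,C,L} | {B,D,E} | {F,J,K} | {G,H} | {I}.

5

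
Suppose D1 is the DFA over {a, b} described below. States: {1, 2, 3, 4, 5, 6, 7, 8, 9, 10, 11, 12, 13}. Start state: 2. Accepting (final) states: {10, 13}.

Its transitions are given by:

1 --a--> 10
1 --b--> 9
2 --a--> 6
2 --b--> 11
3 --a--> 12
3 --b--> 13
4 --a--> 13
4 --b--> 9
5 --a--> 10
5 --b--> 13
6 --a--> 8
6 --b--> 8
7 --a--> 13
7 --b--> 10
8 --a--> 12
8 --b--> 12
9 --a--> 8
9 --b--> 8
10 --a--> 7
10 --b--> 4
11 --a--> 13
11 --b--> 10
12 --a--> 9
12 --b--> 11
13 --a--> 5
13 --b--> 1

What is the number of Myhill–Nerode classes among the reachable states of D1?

States {3} cannot be reached from the start state, so discard them.
Start with accepting vs non-accepting: {10,13} | {1,2,4,5,6,7,8,9,11,12}.
Split {1,2,4,5,6,7,8,9,11,12} by δ(·,a) → {1,4,5,7,11} and {2,6,8,9,12}.
Refine {1,4,5,7,11} on symbol b: members go to different blocks, giving {5,7,11} and {1,4}.
Refine {2,6,8,9,12} on symbol b: members go to different blocks, giving {6,8,9} and {2,12}.
Split {6,8,9} by δ(·,a) → {6,9} and {8}.
No further refinement is possible. Final partition (6 blocks): {10,13} | {5,7,11} | {6,9} | {1,4} | {2,12} | {8}.

6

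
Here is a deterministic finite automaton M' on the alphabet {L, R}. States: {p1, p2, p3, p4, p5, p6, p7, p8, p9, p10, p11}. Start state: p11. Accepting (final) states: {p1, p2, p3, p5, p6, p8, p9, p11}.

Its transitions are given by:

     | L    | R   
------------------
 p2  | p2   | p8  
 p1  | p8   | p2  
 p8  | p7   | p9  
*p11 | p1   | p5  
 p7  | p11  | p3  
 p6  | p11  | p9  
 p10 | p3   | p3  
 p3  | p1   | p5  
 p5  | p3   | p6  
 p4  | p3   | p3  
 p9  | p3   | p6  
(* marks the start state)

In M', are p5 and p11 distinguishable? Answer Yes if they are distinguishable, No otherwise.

Yes

First remove the unreachable states {p4,p10}; 9 states remain.
P0 = {p1,p2,p3,p5,p6,p8,p9,p11} | {p7}.
On input L, block {p1,p2,p3,p5,p6,p8,p9,p11} splits into {p1,p2,p3,p5,p6,p9,p11} and {p8}.
Split {p1,p2,p3,p5,p6,p9,p11} by δ(·,L) → {p2,p3,p5,p6,p9,p11} and {p1}.
Split {p2,p3,p5,p6,p9,p11} by δ(·,L) → {p2,p5,p6,p9} and {p3,p11}.
On input L, block {p2,p5,p6,p9} splits into {p5,p6,p9} and {p2}.
The partition is now stable with 6 blocks: {p5,p6,p9} | {p7} | {p8} | {p1} | {p3,p11} | {p2}.
p5 and p11 end up in different blocks, so they are distinguishable. For instance, the string 'LLL' is accepted from only p5.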